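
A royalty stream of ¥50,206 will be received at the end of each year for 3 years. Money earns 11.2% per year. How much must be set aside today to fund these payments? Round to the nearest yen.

¥122,264

This is an ordinary annuity: 3 payments of ¥50,206 at the end of each year.
Periodic rate r = 0.112 per year.
PV = PMT × [(1 − (1+r)^−n)/r] = 50,206 × [1 − (1+r)^−3] / r = ¥122,264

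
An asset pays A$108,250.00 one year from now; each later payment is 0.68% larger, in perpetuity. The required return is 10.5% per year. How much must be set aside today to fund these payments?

Periodic rate r = 0.105 per year.
Growing perpetuity (Gordon): PV = PMT₁ / (r − g) = 108,250 / (r − 0.0068) = A$1,102,342.16.

A$1,102,342.16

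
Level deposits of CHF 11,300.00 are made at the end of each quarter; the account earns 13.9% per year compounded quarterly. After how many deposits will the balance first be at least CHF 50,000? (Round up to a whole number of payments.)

5 payments

Periodic rate r = 0.139/4 per quarter; n is counted in quarters.
Ordinary annuity FV: 50,000 = 11,300 × [((1+r)^n − 1)/r].
(1+r)^n = 1 + 50,000 × r / 11,300, so n = ln(1 + 50,000·r/11,300) / ln(1+r) = 4.19.
Round up to a whole number of payments: n = 5.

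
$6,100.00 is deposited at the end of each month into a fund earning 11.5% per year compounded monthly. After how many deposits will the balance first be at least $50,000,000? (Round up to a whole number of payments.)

459 payments

Periodic rate r = 0.115/12 per month; n is counted in months.
Ordinary annuity FV: 50,000,000 = 6,100 × [((1+r)^n − 1)/r].
(1+r)^n = 1 + 50,000,000 × r / 6,100, so n = ln(1 + 50,000,000·r/6,100) / ln(1+r) = 458.85.
Round up to a whole number of payments: n = 459.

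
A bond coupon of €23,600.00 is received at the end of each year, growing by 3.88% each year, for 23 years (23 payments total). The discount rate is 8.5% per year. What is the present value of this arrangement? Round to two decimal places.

Periodic rate r = 0.085 per year.
Growing ordinary annuity: PV = PMT₁ × [1 − ((1+g)/(1+r))^n] / (r − g) = 23,600 × [1 − ((1+0.0388)/(1+r))^23] / (r − 0.0388) = €323,054.90.

€323,054.90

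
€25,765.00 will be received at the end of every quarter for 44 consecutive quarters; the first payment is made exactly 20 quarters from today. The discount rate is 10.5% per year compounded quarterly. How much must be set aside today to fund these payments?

€408,070.94

Ordinary annuity of 44 payments, first payment at period 20.
Periodic rate r = 0.105/4 per quarter; n is counted in quarters.
The ordinary-annuity PV formula values the stream one period before the first payment (period 19); discount that back 19 periods:
PV₀ = 25,765 × [1 − (1+r)^−44] / r × (1+r)^−19 = €408,070.94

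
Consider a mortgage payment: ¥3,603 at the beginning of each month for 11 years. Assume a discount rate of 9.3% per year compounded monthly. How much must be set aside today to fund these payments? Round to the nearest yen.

This is an annuity due: 132 payments of ¥3,603 at the beginning of each month.
Periodic rate r = 0.093/12 per month; n is counted in months.
PV = PMT × [(1 − (1+r)^−n)/r] × (1+r) = 3,603 × [1 − (1+r)^−132] / r × (1+r) = ¥299,406

¥299,406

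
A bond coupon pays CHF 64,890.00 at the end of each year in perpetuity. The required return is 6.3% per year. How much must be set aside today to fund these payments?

Periodic rate r = 0.063 per year.
Level perpetuity: PV = PMT / r = 64,890 / (0.063) = CHF 1,030,000.00.

CHF 1,030,000.00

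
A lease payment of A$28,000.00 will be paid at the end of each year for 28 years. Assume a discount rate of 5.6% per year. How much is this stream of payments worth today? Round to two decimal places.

This is an ordinary annuity: 28 payments of A$28,000.00 at the end of each year.
Periodic rate r = 0.056 per year.
PV = PMT × [(1 − (1+r)^−n)/r] = 28,000 × [1 − (1+r)^−28] / r = A$391,262.26

A$391,262.26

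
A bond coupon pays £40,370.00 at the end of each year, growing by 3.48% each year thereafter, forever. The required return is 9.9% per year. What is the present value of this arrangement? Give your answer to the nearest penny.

Periodic rate r = 0.099 per year.
Growing perpetuity (Gordon): PV = PMT₁ / (r − g) = 40,370 / (r − 0.0348) = £628,816.20.

£628,816.20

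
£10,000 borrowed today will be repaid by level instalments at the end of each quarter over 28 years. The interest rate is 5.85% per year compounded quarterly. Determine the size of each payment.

£182.06

Level ordinary annuity; solve PV = PMT × [(1 − (1+r)^−n)/r] for PMT.
Periodic rate r = 0.0585/4 per quarter; n is counted in quarters.
With n = 112: PMT = 10,000 / ([(1 − (1+r)^−n)/r]) = £182.06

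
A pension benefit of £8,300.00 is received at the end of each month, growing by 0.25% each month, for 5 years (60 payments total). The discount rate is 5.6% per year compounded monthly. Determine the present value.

Periodic rate r = 0.056/12 per month; n is counted in months.
Growing ordinary annuity: PV = PMT₁ × [1 − ((1+g)/(1+r))^n] / (r − g) = 8,300 × [1 − ((1+0.0025)/(1+r))^60] / (r − 0.0025) = £465,426.71.

£465,426.71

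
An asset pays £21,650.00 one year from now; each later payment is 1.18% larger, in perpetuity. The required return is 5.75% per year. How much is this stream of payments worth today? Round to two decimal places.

£473,741.79

Periodic rate r = 0.0575 per year.
Growing perpetuity (Gordon): PV = PMT₁ / (r − g) = 21,650 / (r − 0.0118) = £473,741.79.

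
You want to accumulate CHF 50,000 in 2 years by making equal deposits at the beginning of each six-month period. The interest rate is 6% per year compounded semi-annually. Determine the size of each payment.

CHF 11,603.25

Level annuity due; solve FV = PMT × [((1+r)^n − 1)/r] × (1+r) for PMT.
Periodic rate r = 0.06/2 per half-year; n is counted in half-years.
With n = 4: PMT = 50,000 / ([((1+r)^n − 1)/r] × (1+r)) = CHF 11,603.25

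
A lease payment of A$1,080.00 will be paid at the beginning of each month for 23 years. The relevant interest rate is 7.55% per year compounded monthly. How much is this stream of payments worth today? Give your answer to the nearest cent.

This is an annuity due: 276 payments of A$1,080.00 at the beginning of each month.
Periodic rate r = 0.0755/12 per month; n is counted in months.
PV = PMT × [(1 − (1+r)^−n)/r] × (1+r) = 1,080 × [1 − (1+r)^−276] / r × (1+r) = A$142,144.74

A$142,144.74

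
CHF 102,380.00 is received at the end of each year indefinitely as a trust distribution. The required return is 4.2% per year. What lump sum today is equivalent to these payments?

Periodic rate r = 0.042 per year.
Level perpetuity: PV = PMT / r = 102,380 / (0.042) = CHF 2,437,619.05.

CHF 2,437,619.05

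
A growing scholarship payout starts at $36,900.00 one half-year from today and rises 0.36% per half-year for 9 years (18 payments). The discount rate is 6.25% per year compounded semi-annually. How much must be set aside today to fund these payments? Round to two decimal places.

$516,315.90

Periodic rate r = 0.0625/2 per half-year; n is counted in half-years.
Growing ordinary annuity: PV = PMT₁ × [1 − ((1+g)/(1+r))^n] / (r − g) = 36,900 × [1 − ((1+0.0036)/(1+r))^18] / (r − 0.0036) = $516,315.90.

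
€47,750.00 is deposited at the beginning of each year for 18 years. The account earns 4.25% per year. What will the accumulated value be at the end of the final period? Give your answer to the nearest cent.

€1,306,311.82

This is an annuity due: 18 deposits of €47,750.00 at the beginning of each year.
Periodic rate r = 0.0425 per year.
FV = PMT × [((1+r)^n − 1)/r] × (1+r) = 47,750 × [(1+r)^18 − 1] / r × (1+r) = €1,306,311.82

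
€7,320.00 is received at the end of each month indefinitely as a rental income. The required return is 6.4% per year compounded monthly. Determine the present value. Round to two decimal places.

Periodic rate r = 0.064/12 per month.
Level perpetuity: PV = PMT / r = 7,320 / (0.064/12) = €1,372,500.00.

€1,372,500.00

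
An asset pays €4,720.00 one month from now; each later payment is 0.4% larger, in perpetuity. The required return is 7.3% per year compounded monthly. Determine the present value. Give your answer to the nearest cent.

€2,265,600.00

Periodic rate r = 0.073/12 per month.
Growing perpetuity (Gordon): PV = PMT₁ / (r − g) = 4,720 / (r − 0.004) = €2,265,600.00.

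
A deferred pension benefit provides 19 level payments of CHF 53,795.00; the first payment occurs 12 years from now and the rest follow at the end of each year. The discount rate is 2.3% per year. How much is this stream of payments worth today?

CHF 638,955.29

Ordinary annuity of 19 payments, first payment at period 12.
Periodic rate r = 0.023 per year.
The ordinary-annuity PV formula values the stream one period before the first payment (period 11); discount that back 11 periods:
PV₀ = 53,795 × [1 − (1+r)^−19] / r × (1+r)^−11 = CHF 638,955.29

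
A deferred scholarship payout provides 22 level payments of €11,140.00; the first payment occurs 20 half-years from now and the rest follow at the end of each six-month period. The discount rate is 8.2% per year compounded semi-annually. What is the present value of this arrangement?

€74,315.83

Ordinary annuity of 22 payments, first payment at period 20.
Periodic rate r = 0.082/2 per half-year; n is counted in half-years.
The ordinary-annuity PV formula values the stream one period before the first payment (period 19); discount that back 19 periods:
PV₀ = 11,140 × [1 − (1+r)^−22] / r × (1+r)^−19 = €74,315.83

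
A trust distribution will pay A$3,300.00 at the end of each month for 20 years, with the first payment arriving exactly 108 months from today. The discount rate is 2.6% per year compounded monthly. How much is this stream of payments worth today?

A$489,505.10

Ordinary annuity of 240 payments, first payment at period 108.
Periodic rate r = 0.026/12 per month; n is counted in months.
The ordinary-annuity PV formula values the stream one period before the first payment (period 107); discount that back 107 periods:
PV₀ = 3,300 × [1 − (1+r)^−240] / r × (1+r)^−107 = A$489,505.10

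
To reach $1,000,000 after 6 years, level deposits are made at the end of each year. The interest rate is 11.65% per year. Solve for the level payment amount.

$124,319.52

Level ordinary annuity; solve FV = PMT × [((1+r)^n − 1)/r] for PMT.
Periodic rate r = 0.1165 per year.
With n = 6: PMT = 1,000,000 / ([((1+r)^n − 1)/r]) = $124,319.52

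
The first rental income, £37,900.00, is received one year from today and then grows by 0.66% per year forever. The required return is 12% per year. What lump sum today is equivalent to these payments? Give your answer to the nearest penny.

Periodic rate r = 0.12 per year.
Growing perpetuity (Gordon): PV = PMT₁ / (r − g) = 37,900 / (r − 0.0066) = £334,215.17.

£334,215.17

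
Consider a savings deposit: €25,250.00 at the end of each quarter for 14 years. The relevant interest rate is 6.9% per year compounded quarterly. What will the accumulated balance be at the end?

This is an ordinary annuity: 56 deposits of €25,250.00 at the end of each quarter.
Periodic rate r = 0.069/4 per quarter; n is counted in quarters.
FV = PMT × [((1+r)^n − 1)/r] = 25,250 × [(1+r)^56 − 1] / r = €2,350,607.00

€2,350,607.00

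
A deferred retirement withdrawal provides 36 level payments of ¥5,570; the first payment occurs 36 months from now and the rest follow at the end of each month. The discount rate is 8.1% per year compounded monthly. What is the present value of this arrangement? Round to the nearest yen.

¥140,252

Ordinary annuity of 36 payments, first payment at period 36.
Periodic rate r = 0.081/12 per month; n is counted in months.
The ordinary-annuity PV formula values the stream one period before the first payment (period 35); discount that back 35 periods:
PV₀ = 5,570 × [1 − (1+r)^−36] / r × (1+r)^−35 = ¥140,252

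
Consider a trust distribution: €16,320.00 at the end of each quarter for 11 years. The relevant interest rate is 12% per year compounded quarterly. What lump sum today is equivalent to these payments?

This is an ordinary annuity: 44 payments of €16,320.00 at the end of each quarter.
Periodic rate r = 0.12/4 per quarter; n is counted in quarters.
PV = PMT × [(1 − (1+r)^−n)/r] = 16,320 × [1 − (1+r)^−44] / r = €395,829.75

€395,829.75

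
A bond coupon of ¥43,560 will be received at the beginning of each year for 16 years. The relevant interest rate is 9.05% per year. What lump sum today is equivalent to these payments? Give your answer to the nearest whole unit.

¥393,650

This is an annuity due: 16 payments of ¥43,560 at the beginning of each year.
Periodic rate r = 0.0905 per year.
PV = PMT × [(1 − (1+r)^−n)/r] × (1+r) = 43,560 × [1 − (1+r)^−16] / r × (1+r) = ¥393,650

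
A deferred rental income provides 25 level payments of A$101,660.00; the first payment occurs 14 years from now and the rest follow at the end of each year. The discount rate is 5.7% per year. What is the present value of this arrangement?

Ordinary annuity of 25 payments, first payment at period 14.
Periodic rate r = 0.057 per year.
The ordinary-annuity PV formula values the stream one period before the first payment (period 13); discount that back 13 periods:
PV₀ = 101,660 × [1 − (1+r)^−25] / r × (1+r)^−13 = A$650,578.78

A$650,578.78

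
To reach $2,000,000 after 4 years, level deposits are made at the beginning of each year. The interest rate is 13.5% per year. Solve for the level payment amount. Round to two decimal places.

Level annuity due; solve FV = PMT × [((1+r)^n − 1)/r] × (1+r) for PMT.
Periodic rate r = 0.135 per year.
With n = 4: PMT = 2,000,000 / ([((1+r)^n − 1)/r] × (1+r)) = $360,692.85

$360,692.85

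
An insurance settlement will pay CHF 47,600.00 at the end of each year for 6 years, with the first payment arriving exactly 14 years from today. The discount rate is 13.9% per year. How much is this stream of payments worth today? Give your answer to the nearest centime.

CHF 34,181.38

Ordinary annuity of 6 payments, first payment at period 14.
Periodic rate r = 0.139 per year.
The ordinary-annuity PV formula values the stream one period before the first payment (period 13); discount that back 13 periods:
PV₀ = 47,600 × [1 − (1+r)^−6] / r × (1+r)^−13 = CHF 34,181.38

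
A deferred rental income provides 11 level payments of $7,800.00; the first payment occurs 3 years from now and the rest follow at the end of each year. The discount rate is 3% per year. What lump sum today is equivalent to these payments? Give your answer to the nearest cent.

Ordinary annuity of 11 payments, first payment at period 3.
Periodic rate r = 0.03 per year.
The ordinary-annuity PV formula values the stream one period before the first payment (period 2); discount that back 2 periods:
PV₀ = 7,800 × [1 − (1+r)^−11] / r × (1+r)^−2 = $68,027.59

$68,027.59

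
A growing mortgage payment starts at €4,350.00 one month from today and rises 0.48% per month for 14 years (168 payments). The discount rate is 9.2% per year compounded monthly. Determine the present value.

Periodic rate r = 0.092/12 per month; n is counted in months.
Growing ordinary annuity: PV = PMT₁ × [1 − ((1+g)/(1+r))^n] / (r − g) = 4,350 × [1 − ((1+0.0048)/(1+r))^168] / (r − 0.0048) = €577,174.50.

€577,174.50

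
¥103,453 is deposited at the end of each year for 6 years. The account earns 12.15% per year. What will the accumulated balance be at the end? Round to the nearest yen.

This is an ordinary annuity: 6 deposits of ¥103,453 at the end of each year.
Periodic rate r = 0.1215 per year.
FV = PMT × [((1+r)^n − 1)/r] = 103,453 × [(1+r)^6 − 1] / r = ¥842,726

¥842,726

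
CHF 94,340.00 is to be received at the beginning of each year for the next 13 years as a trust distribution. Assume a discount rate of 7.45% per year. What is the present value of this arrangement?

This is an annuity due: 13 payments of CHF 94,340.00 at the beginning of each year.
Periodic rate r = 0.0745 per year.
PV = PMT × [(1 − (1+r)^−n)/r] × (1+r) = 94,340 × [1 − (1+r)^−13] / r × (1+r) = CHF 826,007.35

CHF 826,007.35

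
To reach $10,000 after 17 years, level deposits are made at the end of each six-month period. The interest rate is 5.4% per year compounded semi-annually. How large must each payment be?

$183.18

Level ordinary annuity; solve FV = PMT × [((1+r)^n − 1)/r] for PMT.
Periodic rate r = 0.054/2 per half-year; n is counted in half-years.
With n = 34: PMT = 10,000 / ([((1+r)^n − 1)/r]) = $183.18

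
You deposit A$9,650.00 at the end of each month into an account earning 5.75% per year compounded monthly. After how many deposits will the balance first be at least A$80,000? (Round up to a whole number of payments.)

Periodic rate r = 0.0575/12 per month; n is counted in months.
Ordinary annuity FV: 80,000 = 9,650 × [((1+r)^n − 1)/r].
(1+r)^n = 1 + 80,000 × r / 9,650, so n = ln(1 + 80,000·r/9,650) / ln(1+r) = 8.15.
Round up to a whole number of payments: n = 9.

9 payments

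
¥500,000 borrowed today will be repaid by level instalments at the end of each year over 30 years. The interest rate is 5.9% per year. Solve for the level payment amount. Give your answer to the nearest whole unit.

¥35,937

Level ordinary annuity; solve PV = PMT × [(1 − (1+r)^−n)/r] for PMT.
Periodic rate r = 0.059 per year.
With n = 30: PMT = 500,000 / ([(1 − (1+r)^−n)/r]) = ¥35,937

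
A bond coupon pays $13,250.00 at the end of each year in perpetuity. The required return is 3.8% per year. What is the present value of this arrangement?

$348,684.21

Periodic rate r = 0.038 per year.
Level perpetuity: PV = PMT / r = 13,250 / (0.038) = $348,684.21.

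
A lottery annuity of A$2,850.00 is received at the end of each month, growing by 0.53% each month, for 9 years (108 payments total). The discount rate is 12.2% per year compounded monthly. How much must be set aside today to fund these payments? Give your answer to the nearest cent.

Periodic rate r = 0.122/12 per month; n is counted in months.
Growing ordinary annuity: PV = PMT₁ × [1 − ((1+g)/(1+r))^n] / (r − g) = 2,850 × [1 − ((1+0.0053)/(1+r))^108] / (r − 0.0053) = A$238,000.77.

A$238,000.77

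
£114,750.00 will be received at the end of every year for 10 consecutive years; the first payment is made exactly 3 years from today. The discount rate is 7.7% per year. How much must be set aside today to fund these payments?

Ordinary annuity of 10 payments, first payment at period 3.
Periodic rate r = 0.077 per year.
The ordinary-annuity PV formula values the stream one period before the first payment (period 2); discount that back 2 periods:
PV₀ = 114,750 × [1 − (1+r)^−10] / r × (1+r)^−2 = £672,895.07

£672,895.07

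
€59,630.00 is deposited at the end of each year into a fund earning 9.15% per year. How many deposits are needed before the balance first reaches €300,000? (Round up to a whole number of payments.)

Periodic rate r = 0.0915 per year.
Ordinary annuity FV: 300,000 = 59,630 × [((1+r)^n − 1)/r].
(1+r)^n = 1 + 300,000 × r / 59,630, so n = ln(1 + 300,000·r/59,630) / ln(1+r) = 4.33.
Round up to a whole number of payments: n = 5.

5 payments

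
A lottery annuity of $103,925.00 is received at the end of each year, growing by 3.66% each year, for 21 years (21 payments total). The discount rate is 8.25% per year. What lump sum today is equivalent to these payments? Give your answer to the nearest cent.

$1,352,661.30

Periodic rate r = 0.0825 per year.
Growing ordinary annuity: PV = PMT₁ × [1 − ((1+g)/(1+r))^n] / (r − g) = 103,925 × [1 − ((1+0.0366)/(1+r))^21] / (r − 0.0366) = $1,352,661.30.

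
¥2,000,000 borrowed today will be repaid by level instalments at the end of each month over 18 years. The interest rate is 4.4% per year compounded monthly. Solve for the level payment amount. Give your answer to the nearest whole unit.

¥13,421

Level ordinary annuity; solve PV = PMT × [(1 − (1+r)^−n)/r] for PMT.
Periodic rate r = 0.044/12 per month; n is counted in months.
With n = 216: PMT = 2,000,000 / ([(1 − (1+r)^−n)/r]) = ¥13,421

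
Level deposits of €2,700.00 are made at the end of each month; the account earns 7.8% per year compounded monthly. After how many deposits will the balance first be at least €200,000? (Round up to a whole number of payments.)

61 payments

Periodic rate r = 0.078/12 per month; n is counted in months.
Ordinary annuity FV: 200,000 = 2,700 × [((1+r)^n − 1)/r].
(1+r)^n = 1 + 200,000 × r / 2,700, so n = ln(1 + 200,000·r/2,700) / ln(1+r) = 60.66.
Round up to a whole number of payments: n = 61.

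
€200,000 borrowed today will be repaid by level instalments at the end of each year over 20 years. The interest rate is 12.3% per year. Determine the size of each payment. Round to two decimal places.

€27,280.78

Level ordinary annuity; solve PV = PMT × [(1 − (1+r)^−n)/r] for PMT.
Periodic rate r = 0.123 per year.
With n = 20: PMT = 200,000 / ([(1 − (1+r)^−n)/r]) = €27,280.78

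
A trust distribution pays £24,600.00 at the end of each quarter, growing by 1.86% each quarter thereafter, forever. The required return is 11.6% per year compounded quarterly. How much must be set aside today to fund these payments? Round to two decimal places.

£2,365,384.62

Periodic rate r = 0.116/4 per quarter.
Growing perpetuity (Gordon): PV = PMT₁ / (r − g) = 24,600 / (r − 0.0186) = £2,365,384.62.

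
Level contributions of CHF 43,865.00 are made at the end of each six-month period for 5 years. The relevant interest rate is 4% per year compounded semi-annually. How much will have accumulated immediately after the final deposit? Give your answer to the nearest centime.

CHF 480,309.51

This is an ordinary annuity: 10 deposits of CHF 43,865.00 at the end of each six-month period.
Periodic rate r = 0.04/2 per half-year; n is counted in half-years.
FV = PMT × [((1+r)^n − 1)/r] = 43,865 × [(1+r)^10 − 1] / r = CHF 480,309.51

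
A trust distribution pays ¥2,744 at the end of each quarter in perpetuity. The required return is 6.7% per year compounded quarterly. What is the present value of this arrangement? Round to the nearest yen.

¥163,821

Periodic rate r = 0.067/4 per quarter.
Level perpetuity: PV = PMT / r = 2,744 / (0.067/4) = ¥163,821.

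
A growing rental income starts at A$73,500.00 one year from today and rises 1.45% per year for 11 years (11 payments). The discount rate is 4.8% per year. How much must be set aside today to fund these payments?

Periodic rate r = 0.048 per year.
Growing ordinary annuity: PV = PMT₁ × [1 − ((1+g)/(1+r))^n] / (r − g) = 73,500 × [1 − ((1+0.0145)/(1+r))^11] / (r − 0.0145) = A$659,268.03.

A$659,268.03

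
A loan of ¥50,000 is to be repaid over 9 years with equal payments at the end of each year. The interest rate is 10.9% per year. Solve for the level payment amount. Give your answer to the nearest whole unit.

Level ordinary annuity; solve PV = PMT × [(1 − (1+r)^−n)/r] for PMT.
Periodic rate r = 0.109 per year.
With n = 9: PMT = 50,000 / ([(1 − (1+r)^−n)/r]) = ¥8,995

¥8,995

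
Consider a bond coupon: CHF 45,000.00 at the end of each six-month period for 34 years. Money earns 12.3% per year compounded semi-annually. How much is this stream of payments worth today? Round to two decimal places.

This is an ordinary annuity: 68 payments of CHF 45,000.00 at the end of each six-month period.
Periodic rate r = 0.123/2 per half-year; n is counted in half-years.
PV = PMT × [(1 − (1+r)^−n)/r] = 45,000 × [1 − (1+r)^−68] / r = CHF 719,066.43

CHF 719,066.43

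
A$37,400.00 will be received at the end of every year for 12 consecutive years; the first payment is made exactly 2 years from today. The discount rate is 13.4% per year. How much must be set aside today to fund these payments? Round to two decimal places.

A$191,699.05

Ordinary annuity of 12 payments, first payment at period 2.
Periodic rate r = 0.134 per year.
The ordinary-annuity PV formula values the stream one period before the first payment (period 1); discount that back 1 periods:
PV₀ = 37,400 × [1 − (1+r)^−12] / r × (1+r)^−1 = A$191,699.05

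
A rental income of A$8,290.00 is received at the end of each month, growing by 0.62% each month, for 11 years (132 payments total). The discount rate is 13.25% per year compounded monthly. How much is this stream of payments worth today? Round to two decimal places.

Periodic rate r = 0.1325/12 per month; n is counted in months.
Growing ordinary annuity: PV = PMT₁ × [1 − ((1+g)/(1+r))^n] / (r − g) = 8,290 × [1 − ((1+0.0062)/(1+r))^132] / (r − 0.0062) = A$803,618.00.

A$803,618.00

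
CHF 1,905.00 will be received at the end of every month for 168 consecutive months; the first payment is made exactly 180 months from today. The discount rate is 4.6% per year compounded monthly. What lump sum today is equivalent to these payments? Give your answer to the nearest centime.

Ordinary annuity of 168 payments, first payment at period 180.
Periodic rate r = 0.046/12 per month; n is counted in months.
The ordinary-annuity PV formula values the stream one period before the first payment (period 179); discount that back 179 periods:
PV₀ = 1,905 × [1 − (1+r)^−168] / r × (1+r)^−179 = CHF 118,800.89

CHF 118,800.89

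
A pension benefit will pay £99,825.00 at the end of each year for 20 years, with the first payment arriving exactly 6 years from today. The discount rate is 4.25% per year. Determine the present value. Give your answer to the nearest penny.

Ordinary annuity of 20 payments, first payment at period 6.
Periodic rate r = 0.0425 per year.
The ordinary-annuity PV formula values the stream one period before the first payment (period 5); discount that back 5 periods:
PV₀ = 99,825 × [1 − (1+r)^−20] / r × (1+r)^−5 = £1,077,771.33

£1,077,771.33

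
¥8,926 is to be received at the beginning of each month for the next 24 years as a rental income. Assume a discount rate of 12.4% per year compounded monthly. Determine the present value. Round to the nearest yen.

¥827,541

This is an annuity due: 288 payments of ¥8,926 at the beginning of each month.
Periodic rate r = 0.124/12 per month; n is counted in months.
PV = PMT × [(1 − (1+r)^−n)/r] × (1+r) = 8,926 × [1 − (1+r)^−288] / r × (1+r) = ¥827,541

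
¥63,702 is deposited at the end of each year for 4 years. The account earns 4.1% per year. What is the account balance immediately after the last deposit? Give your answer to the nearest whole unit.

¥270,911

This is an ordinary annuity: 4 deposits of ¥63,702 at the end of each year.
Periodic rate r = 0.041 per year.
FV = PMT × [((1+r)^n − 1)/r] = 63,702 × [(1+r)^4 − 1] / r = ¥270,911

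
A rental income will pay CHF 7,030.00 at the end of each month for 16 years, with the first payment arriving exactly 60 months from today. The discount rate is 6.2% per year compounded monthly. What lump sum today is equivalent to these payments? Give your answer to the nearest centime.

Ordinary annuity of 192 payments, first payment at period 60.
Periodic rate r = 0.062/12 per month; n is counted in months.
The ordinary-annuity PV formula values the stream one period before the first payment (period 59); discount that back 59 periods:
PV₀ = 7,030 × [1 − (1+r)^−192] / r × (1+r)^−59 = CHF 630,678.85

CHF 630,678.85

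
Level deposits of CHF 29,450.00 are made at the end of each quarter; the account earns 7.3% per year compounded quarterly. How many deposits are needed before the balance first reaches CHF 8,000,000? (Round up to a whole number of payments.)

Periodic rate r = 0.073/4 per quarter; n is counted in quarters.
Ordinary annuity FV: 8,000,000 = 29,450 × [((1+r)^n − 1)/r].
(1+r)^n = 1 + 8,000,000 × r / 29,450, so n = ln(1 + 8,000,000·r/29,450) / ln(1+r) = 98.68.
Round up to a whole number of payments: n = 99.

99 payments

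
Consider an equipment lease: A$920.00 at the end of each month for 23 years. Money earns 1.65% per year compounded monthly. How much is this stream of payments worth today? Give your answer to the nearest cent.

A$211,177.27

This is an ordinary annuity: 276 payments of A$920.00 at the end of each month.
Periodic rate r = 0.0165/12 per month; n is counted in months.
PV = PMT × [(1 − (1+r)^−n)/r] = 920 × [1 − (1+r)^−276] / r = A$211,177.27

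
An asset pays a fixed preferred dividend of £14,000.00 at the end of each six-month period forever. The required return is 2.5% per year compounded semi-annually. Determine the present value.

Periodic rate r = 0.025/2 per half-year.
Level perpetuity: PV = PMT / r = 14,000 / (0.025/2) = £1,120,000.00.

£1,120,000.00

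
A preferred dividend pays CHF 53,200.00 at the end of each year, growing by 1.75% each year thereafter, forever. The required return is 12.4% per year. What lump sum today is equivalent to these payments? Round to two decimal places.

Periodic rate r = 0.124 per year.
Growing perpetuity (Gordon): PV = PMT₁ / (r − g) = 53,200 / (r − 0.0175) = CHF 499,530.52.

CHF 499,530.52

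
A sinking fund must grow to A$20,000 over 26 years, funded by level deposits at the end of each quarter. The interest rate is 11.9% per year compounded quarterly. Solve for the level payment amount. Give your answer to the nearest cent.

A$29.61

Level ordinary annuity; solve FV = PMT × [((1+r)^n − 1)/r] for PMT.
Periodic rate r = 0.119/4 per quarter; n is counted in quarters.
With n = 104: PMT = 20,000 / ([((1+r)^n − 1)/r]) = A$29.61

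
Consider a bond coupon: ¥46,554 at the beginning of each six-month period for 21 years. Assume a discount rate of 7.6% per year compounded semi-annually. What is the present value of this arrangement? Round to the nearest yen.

This is an annuity due: 42 payments of ¥46,554 at the beginning of each six-month period.
Periodic rate r = 0.076/2 per half-year; n is counted in half-years.
PV = PMT × [(1 − (1+r)^−n)/r] × (1+r) = 46,554 × [1 − (1+r)^−42] / r × (1+r) = ¥1,006,149

¥1,006,149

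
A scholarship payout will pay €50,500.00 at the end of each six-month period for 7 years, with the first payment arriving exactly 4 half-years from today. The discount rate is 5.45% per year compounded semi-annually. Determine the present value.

€536,250.11

Ordinary annuity of 14 payments, first payment at period 4.
Periodic rate r = 0.0545/2 per half-year; n is counted in half-years.
The ordinary-annuity PV formula values the stream one period before the first payment (period 3); discount that back 3 periods:
PV₀ = 50,500 × [1 − (1+r)^−14] / r × (1+r)^−3 = €536,250.11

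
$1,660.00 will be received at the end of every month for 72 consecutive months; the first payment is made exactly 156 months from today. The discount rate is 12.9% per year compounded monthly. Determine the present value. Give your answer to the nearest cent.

$15,806.41

Ordinary annuity of 72 payments, first payment at period 156.
Periodic rate r = 0.129/12 per month; n is counted in months.
The ordinary-annuity PV formula values the stream one period before the first payment (period 155); discount that back 155 periods:
PV₀ = 1,660 × [1 − (1+r)^−72] / r × (1+r)^−155 = $15,806.41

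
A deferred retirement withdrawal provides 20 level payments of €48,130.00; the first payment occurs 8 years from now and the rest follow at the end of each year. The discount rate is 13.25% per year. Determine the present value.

€139,407.96

Ordinary annuity of 20 payments, first payment at period 8.
Periodic rate r = 0.1325 per year.
The ordinary-annuity PV formula values the stream one period before the first payment (period 7); discount that back 7 periods:
PV₀ = 48,130 × [1 − (1+r)^−20] / r × (1+r)^−7 = €139,407.96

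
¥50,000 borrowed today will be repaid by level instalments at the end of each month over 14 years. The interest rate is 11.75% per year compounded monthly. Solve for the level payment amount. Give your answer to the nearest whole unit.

Level ordinary annuity; solve PV = PMT × [(1 − (1+r)^−n)/r] for PMT.
Periodic rate r = 0.1175/12 per month; n is counted in months.
With n = 168: PMT = 50,000 / ([(1 − (1+r)^−n)/r]) = ¥608

¥608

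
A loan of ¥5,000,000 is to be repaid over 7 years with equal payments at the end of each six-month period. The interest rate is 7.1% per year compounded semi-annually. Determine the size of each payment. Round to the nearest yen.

¥459,391

Level ordinary annuity; solve PV = PMT × [(1 − (1+r)^−n)/r] for PMT.
Periodic rate r = 0.071/2 per half-year; n is counted in half-years.
With n = 14: PMT = 5,000,000 / ([(1 − (1+r)^−n)/r]) = ¥459,391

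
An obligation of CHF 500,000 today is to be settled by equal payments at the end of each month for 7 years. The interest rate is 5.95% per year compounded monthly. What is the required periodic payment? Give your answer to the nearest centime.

Level ordinary annuity; solve PV = PMT × [(1 − (1+r)^−n)/r] for PMT.
Periodic rate r = 0.0595/12 per month; n is counted in months.
With n = 84: PMT = 500,000 / ([(1 − (1+r)^−n)/r]) = CHF 7,292.30

CHF 7,292.30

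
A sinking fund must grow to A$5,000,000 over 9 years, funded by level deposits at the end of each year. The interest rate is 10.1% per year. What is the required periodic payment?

Level ordinary annuity; solve FV = PMT × [((1+r)^n − 1)/r] for PMT.
Periodic rate r = 0.101 per year.
With n = 9: PMT = 5,000,000 / ([((1+r)^n − 1)/r]) = A$366,656.67

A$366,656.67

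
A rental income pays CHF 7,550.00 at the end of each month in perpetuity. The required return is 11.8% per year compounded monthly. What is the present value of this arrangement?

Periodic rate r = 0.118/12 per month.
Level perpetuity: PV = PMT / r = 7,550 / (0.118/12) = CHF 767,796.61.

CHF 767,796.61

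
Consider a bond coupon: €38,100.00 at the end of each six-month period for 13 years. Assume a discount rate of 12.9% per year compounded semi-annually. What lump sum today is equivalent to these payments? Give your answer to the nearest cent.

This is an ordinary annuity: 26 payments of €38,100.00 at the end of each six-month period.
Periodic rate r = 0.129/2 per half-year; n is counted in half-years.
PV = PMT × [(1 − (1+r)^−n)/r] = 38,100 × [1 − (1+r)^−26] / r = €474,398.15

€474,398.15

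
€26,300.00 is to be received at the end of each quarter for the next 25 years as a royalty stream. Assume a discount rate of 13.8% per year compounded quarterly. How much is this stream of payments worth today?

This is an ordinary annuity: 100 payments of €26,300.00 at the end of each quarter.
Periodic rate r = 0.138/4 per quarter; n is counted in quarters.
PV = PMT × [(1 − (1+r)^−n)/r] = 26,300 × [1 − (1+r)^−100] / r = €736,668.85

€736,668.85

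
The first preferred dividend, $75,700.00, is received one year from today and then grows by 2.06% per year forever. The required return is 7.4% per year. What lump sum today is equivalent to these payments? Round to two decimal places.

$1,417,603.00

Periodic rate r = 0.074 per year.
Growing perpetuity (Gordon): PV = PMT₁ / (r − g) = 75,700 / (r − 0.0206) = $1,417,603.00.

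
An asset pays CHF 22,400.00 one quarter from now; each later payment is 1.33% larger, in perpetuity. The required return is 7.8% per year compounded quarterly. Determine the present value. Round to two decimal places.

Periodic rate r = 0.078/4 per quarter.
Growing perpetuity (Gordon): PV = PMT₁ / (r − g) = 22,400 / (r − 0.0133) = CHF 3,612,903.23.

CHF 3,612,903.23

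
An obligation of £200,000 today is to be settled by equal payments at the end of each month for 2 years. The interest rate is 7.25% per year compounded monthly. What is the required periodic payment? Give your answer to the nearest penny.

Level ordinary annuity; solve PV = PMT × [(1 − (1+r)^−n)/r] for PMT.
Periodic rate r = 0.0725/12 per month; n is counted in months.
With n = 24: PMT = 200,000 / ([(1 − (1+r)^−n)/r]) = £8,977.20

£8,977.20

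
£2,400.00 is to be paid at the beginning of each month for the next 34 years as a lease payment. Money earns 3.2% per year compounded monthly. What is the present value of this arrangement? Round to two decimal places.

This is an annuity due: 408 payments of £2,400.00 at the beginning of each month.
Periodic rate r = 0.032/12 per month; n is counted in months.
PV = PMT × [(1 − (1+r)^−n)/r] × (1+r) = 2,400 × [1 − (1+r)^−408] / r × (1+r) = £597,950.27

£597,950.27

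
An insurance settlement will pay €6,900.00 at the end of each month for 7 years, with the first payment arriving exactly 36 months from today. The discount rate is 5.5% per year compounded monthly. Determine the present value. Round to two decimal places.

Ordinary annuity of 84 payments, first payment at period 36.
Periodic rate r = 0.055/12 per month; n is counted in months.
The ordinary-annuity PV formula values the stream one period before the first payment (period 35); discount that back 35 periods:
PV₀ = 6,900 × [1 − (1+r)^−84] / r × (1+r)^−35 = €409,149.60

€409,149.60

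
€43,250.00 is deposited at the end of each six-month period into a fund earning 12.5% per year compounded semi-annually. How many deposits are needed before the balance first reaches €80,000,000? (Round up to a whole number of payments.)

79 payments

Periodic rate r = 0.125/2 per half-year; n is counted in half-years.
Ordinary annuity FV: 80,000,000 = 43,250 × [((1+r)^n − 1)/r].
(1+r)^n = 1 + 80,000,000 × r / 43,250, so n = ln(1 + 80,000,000·r/43,250) / ln(1+r) = 78.50.
Round up to a whole number of payments: n = 79.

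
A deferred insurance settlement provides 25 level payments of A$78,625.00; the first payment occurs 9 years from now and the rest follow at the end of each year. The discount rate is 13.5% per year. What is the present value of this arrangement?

Ordinary annuity of 25 payments, first payment at period 9.
Periodic rate r = 0.135 per year.
The ordinary-annuity PV formula values the stream one period before the first payment (period 8); discount that back 8 periods:
PV₀ = 78,625 × [1 − (1+r)^−25] / r × (1+r)^−8 = A$202,555.50

A$202,555.50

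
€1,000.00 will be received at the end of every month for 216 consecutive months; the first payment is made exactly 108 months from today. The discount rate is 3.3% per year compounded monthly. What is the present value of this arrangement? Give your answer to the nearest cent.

€121,277.93

Ordinary annuity of 216 payments, first payment at period 108.
Periodic rate r = 0.033/12 per month; n is counted in months.
The ordinary-annuity PV formula values the stream one period before the first payment (period 107); discount that back 107 periods:
PV₀ = 1,000 × [1 − (1+r)^−216] / r × (1+r)^−107 = €121,277.93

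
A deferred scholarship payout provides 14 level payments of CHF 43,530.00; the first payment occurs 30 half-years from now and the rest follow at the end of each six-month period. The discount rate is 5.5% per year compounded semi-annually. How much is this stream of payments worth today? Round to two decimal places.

Ordinary annuity of 14 payments, first payment at period 30.
Periodic rate r = 0.055/2 per half-year; n is counted in half-years.
The ordinary-annuity PV formula values the stream one period before the first payment (period 29); discount that back 29 periods:
PV₀ = 43,530 × [1 − (1+r)^−14] / r × (1+r)^−29 = CHF 227,758.04

CHF 227,758.04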